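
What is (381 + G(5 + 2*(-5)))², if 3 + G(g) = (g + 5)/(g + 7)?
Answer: 142884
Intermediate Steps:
G(g) = -3 + (5 + g)/(7 + g) (G(g) = -3 + (g + 5)/(g + 7) = -3 + (5 + g)/(7 + g))
(381 + G(5 + 2*(-5)))² = (381 + 2*(-8 - (5 + 2*(-5)))/(7 + (5 + 2*(-5))))² = (381 + 2*(-8 - (5 - 10))/(7 + (5 - 10)))² = (381 + 2*(-8 - 1*(-5))/(7 - 5))² = (381 + 2*(-8 + 5)/2)² = (381 + 2*(½)*(-3))² = (381 - 3)² = 378² = 142884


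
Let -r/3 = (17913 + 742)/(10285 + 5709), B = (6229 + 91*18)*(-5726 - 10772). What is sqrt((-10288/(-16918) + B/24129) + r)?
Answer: I*sqrt(435263360670993814235402)/8993087418 ≈ 73.361*I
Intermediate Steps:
B = -129789766 (B = (6229 + 1638)*(-16498) = 7867*(-16498) = -129789766)
r = -55965/15994 (r = -3*(17913 + 742)/(10285 + 5709) = -55965/15994 ≈ -3.4991)
sqrt((-10288/(-16918) + B/24129) + r) = sqrt((-10288/(-16918) - 129789766/24129) - 55965/15994) = sqrt((-10288*(-1/16918) - 129789766*1/24129) - 55965/15994) = sqrt((5144/8459 - 129789766/24129) - 55965/15994) = sqrt(-1097767511018/204107211 - 55965/15994) = sqrt(-145199309349467/26979262254) = I*sqrt(435263360670993814235402)/8993087418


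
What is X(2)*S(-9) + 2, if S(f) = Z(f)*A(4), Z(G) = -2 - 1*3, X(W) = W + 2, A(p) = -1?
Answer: 22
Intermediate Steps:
X(W) = 2 + W
Z(G) = -5 (Z(G) = -2 - 3 = -5)
S(f) = 5 (S(f) = -5*(-1) = 5)
X(2)*S(-9) + 2 = (2 + 2)*5 + 2 = 4*5 + 2 = 20 + 2 = 22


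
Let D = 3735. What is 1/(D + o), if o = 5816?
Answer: 1/9551 ≈ 0.00010470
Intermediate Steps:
1/(D + o) = 1/(3735 + 5816) = 1/9551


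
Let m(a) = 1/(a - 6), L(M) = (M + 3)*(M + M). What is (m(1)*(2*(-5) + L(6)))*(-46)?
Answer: 4508/5 ≈ 901.60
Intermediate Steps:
L(M) = 2*M*(3 + M) (L(M) = (3 + M)*(2*M) = 2*M*(3 + M))
m(a) = 1/(-6 + a)
(m(1)*(2*(-5) + L(6)))*(-46) = ((2*(-5) + 2*6*(3 + 6))/(-6 + 1))*(-46) = ((-10 + 2*6*9)/(-5))*(-46) = -(-10 + 108)/5*(-46) = -1/5*98*(-46) = -98/5*(-46) = 4508/5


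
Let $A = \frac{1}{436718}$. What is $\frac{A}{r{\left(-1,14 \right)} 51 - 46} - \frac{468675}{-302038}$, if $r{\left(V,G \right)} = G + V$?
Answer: $\frac{31571706309772}{20346412775557} \approx 1.5517$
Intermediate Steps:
$A = \frac{1}{436718} \approx 2.2898 \cdot 10^{-6}$
$\frac{A}{r{\left(-1,14 \right)} 51 - 46} - \frac{468675}{-302038} = \frac{1}{436718 \left(\left(14 - 1\right) 51 - 46\right)} - \frac{468675}{-302038} = \frac{1}{436718 \left(13 \cdot 51 - 46\right)} - - \frac{468675}{302038} = \frac{1}{436718 \left(663 - 46\right)} + \frac{468675}{302038} = \frac{1}{436718 \cdot 617} + \frac{468675}{302038} = \frac{1}{436718} \cdot \frac{1}{617} + \frac{468675}{302038} = \frac{1}{269455006} + \frac{468675}{302038} = \frac{31571706309772}{20346412775557}$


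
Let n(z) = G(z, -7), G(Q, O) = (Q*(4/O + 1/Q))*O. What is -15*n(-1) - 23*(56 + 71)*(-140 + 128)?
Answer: 35217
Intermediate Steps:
G(Q, O) = O*Q*(1/Q + 4/O) (G(Q, O) = (Q*(4/O + 1/Q))*O = (Q*(1/Q + 4/O))*O = O*Q*(1/Q + 4/O))
n(z) = -7 + 4*z
-15*n(-1) - 23*(56 + 71)*(-140 + 128) = -15*(-7 + 4*(-1)) - 23*(56 + 71)*(-140 + 128) = -15*(-7 - 4) - 23*127*(-12) = -15*(-11) - 23*(-1524) = 165 - 1*(-35052) = 165 + 35052 = 35217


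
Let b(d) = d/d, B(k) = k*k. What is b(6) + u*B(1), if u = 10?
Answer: 11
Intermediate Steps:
B(k) = k**2
b(d) = 1
b(6) + u*B(1) = 1 + 10*1**2 = 1 + 10*1 = 1 + 10 = 11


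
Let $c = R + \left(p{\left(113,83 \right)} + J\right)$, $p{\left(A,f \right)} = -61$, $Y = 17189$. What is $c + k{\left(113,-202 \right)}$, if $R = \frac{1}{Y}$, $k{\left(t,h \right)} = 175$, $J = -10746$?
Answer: $- \frac{182753447}{17189} \approx -10632.0$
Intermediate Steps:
$R = \frac{1}{17189} \approx 5.8177 \cdot 10^{-5}$
$c = - \frac{185761522}{17189}$ ($c = \frac{1}{17189} - 10807 = - \frac{185761522}{17189} \approx -10807.0$)
$c + k{\left(113,-202 \right)} = - \frac{185761522}{17189} + 175 = - \frac{182753447}{17189}$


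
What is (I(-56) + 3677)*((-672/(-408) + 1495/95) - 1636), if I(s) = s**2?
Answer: -3561924969/323 ≈ -1.1028e+7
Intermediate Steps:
(I(-56) + 3677)*((-672/(-408) + 1495/95) - 1636) = ((-56)**2 + 3677)*((-672/(-408) + 1495/95) - 1636) = (3136 + 3677)*((-672*(-1/408) + 1495*(1/95)) - 1636) = 6813*((28/17 + 299/19) - 1636) = 6813*(5615/323 - 1636) = 6813*(-522813/323) = -3561924969/323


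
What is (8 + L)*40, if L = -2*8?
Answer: -320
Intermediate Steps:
L = -16 (L = -1*16 = -16)
(8 + L)*40 = (8 - 16)*40 = -8*40 = -320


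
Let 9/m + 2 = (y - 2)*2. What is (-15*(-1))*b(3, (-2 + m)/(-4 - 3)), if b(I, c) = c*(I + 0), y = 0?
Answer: 45/2 ≈ 22.500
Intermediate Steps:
m = -3/2 (m = 9/(-2 + (0 - 2)*2) = 9/(-2 - 2*2) = 9/(-2 - 4) = 9/(-6) = 9*(-⅙) = -3/2 ≈ -1.5000)
b(I, c) = I*c (b(I, c) = c*I = I*c)
(-15*(-1))*b(3, (-2 + m)/(-4 - 3)) = (-15*(-1))*(3*((-2 - 3/2)/(-4 - 3))) = 15*(3*(-7/2/(-7))) = 15*(3*(-7/2*(-⅐))) = 15*(3*(½)) = 15*(3/2) = 45/2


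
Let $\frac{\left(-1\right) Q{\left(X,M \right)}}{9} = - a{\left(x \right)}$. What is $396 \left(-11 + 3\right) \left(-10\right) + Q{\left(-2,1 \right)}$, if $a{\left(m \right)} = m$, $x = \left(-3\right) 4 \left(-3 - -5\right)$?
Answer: $31464$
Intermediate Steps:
$x = -24$ ($x = - 12 \left(-3 + 5\right) = \left(-12\right) 2 = -24$)
$Q{\left(X,M \right)} = -216$ ($Q{\left(X,M \right)} = - 9 \left(\left(-1\right) \left(-24\right)\right) = \left(-9\right) 24 = -216$)
$396 \left(-11 + 3\right) \left(-10\right) + Q{\left(-2,1 \right)} = 396 \left(-11 + 3\right) \left(-10\right) - 216 = 396 \left(\left(-8\right) \left(-10\right)\right) - 216 = 396 \cdot 80 - 216 = 31680 - 216 = 31464$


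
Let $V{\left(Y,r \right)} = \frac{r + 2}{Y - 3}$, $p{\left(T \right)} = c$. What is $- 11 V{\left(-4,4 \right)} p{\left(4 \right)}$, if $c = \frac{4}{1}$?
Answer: $\frac{264}{7} \approx 37.714$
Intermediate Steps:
$c = 4$ ($c = 4 \cdot 1 = 4$)
$p{\left(T \right)} = 4$
$V{\left(Y,r \right)} = \frac{2 + r}{-3 + Y}$
$- 11 V{\left(-4,4 \right)} p{\left(4 \right)} = - 11 \frac{2 + 4}{-3 - 4} \cdot 4 = - 11 \frac{1}{-7} \cdot 6 \cdot 4 = - 11 \left(\left(- \frac{1}{7}\right) 6\right) 4 = \left(-11\right) \left(- \frac{6}{7}\right) 4 = \frac{66}{7} \cdot 4 = \frac{264}{7}$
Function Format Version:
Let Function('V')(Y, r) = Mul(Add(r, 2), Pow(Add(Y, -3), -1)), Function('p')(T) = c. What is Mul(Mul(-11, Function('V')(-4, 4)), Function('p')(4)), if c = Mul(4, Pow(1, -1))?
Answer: Rational(264, 7) ≈ 37.714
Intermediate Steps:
c = 4 (c = Mul(4, 1) = 4)
Function('p')(T) = 4
Function('V')(Y, r) = Mul(Pow(Add(-3, Y), -1), Add(2, r)) (Function('V')(Y, r) = Mul(Add(2, r), Pow(Add(-3, Y), -1)) = Mul(Pow(Add(-3, Y), -1), Add(2, r)))
Mul(Mul(-11, Function('V')(-4, 4)), Function('p')(4)) = Mul(Mul(-11, Mul(Pow(Add(-3, -4), -1), Add(2, 4))), 4) = Mul(Mul(-11, Mul(Pow(-7, -1), 6)), 4) = Mul(Mul(-11, Mul(Rational(-1, 7), 6)), 4) = Mul(Mul(-11, Rational(-6, 7)), 4) = Mul(Rational(66, 7), 4) = Rational(264, 7)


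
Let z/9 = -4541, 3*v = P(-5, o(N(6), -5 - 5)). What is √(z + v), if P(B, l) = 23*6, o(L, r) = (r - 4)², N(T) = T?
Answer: I*√40823 ≈ 202.05*I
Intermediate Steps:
o(L, r) = (-4 + r)²
P(B, l) = 138
v = 46 (v = (⅓)*138 = 46)
z = -40869 (z = 9*(-4541) = -40869)
√(z + v) = √(-40869 + 46) = √(-40823) = I*√40823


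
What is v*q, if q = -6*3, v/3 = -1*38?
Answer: 2052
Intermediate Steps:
v = -114 (v = 3*(-1*38) = 3*(-38) = -114)
q = -18
v*q = -114*(-18) = 2052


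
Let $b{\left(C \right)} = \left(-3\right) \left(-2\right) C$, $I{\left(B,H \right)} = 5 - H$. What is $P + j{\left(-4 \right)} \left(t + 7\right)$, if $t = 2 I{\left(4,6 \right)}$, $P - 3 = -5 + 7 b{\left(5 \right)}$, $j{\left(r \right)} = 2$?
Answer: $218$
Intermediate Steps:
$b{\left(C \right)} = 6 C$
$P = 208$ ($P = 3 - \left(5 - 7 \cdot 6 \cdot 5\right) = 3 + \left(-5 + 7 \cdot 30\right) = 3 + \left(-5 + 210\right) = 3 + 205 = 208$)
$t = -2$ ($t = 2 \left(5 - 6\right) = 2 \left(-1\right) = -2$)
$P + j{\left(-4 \right)} \left(t + 7\right) = 208 + 2 \left(-2 + 7\right) = 208 + 2 \cdot 5 = 208 + 10 = 218$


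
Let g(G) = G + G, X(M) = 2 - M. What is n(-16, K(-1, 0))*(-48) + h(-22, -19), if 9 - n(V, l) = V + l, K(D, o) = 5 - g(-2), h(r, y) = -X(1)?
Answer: -769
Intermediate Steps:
g(G) = 2*G
h(r, y) = -1 (h(r, y) = -(2 - 1*1) = -(2 - 1) = -1*1 = -1)
K(D, o) = 9 (K(D, o) = 5 - 2*(-2) = 5 - 1*(-4) = 5 + 4 = 9)
n(V, l) = 9 - V - l (n(V, l) = 9 - (V + l) = 9 + (-V - l) = 9 - V - l)
n(-16, K(-1, 0))*(-48) + h(-22, -19) = (9 - 1*(-16) - 1*9)*(-48) - 1 = (9 + 16 - 9)*(-48) - 1 = 16*(-48) - 1 = -768 - 1 = -769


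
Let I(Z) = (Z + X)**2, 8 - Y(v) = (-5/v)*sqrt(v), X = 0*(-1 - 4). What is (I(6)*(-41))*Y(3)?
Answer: -11808 - 2460*sqrt(3) ≈ -16069.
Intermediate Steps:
X = 0 (X = 0*(-5) = 0)
Y(v) = 8 + 5/sqrt(v) (Y(v) = 8 - (-5/v)*sqrt(v) = 8 - (-5)/sqrt(v) = 8 + 5/sqrt(v))
I(Z) = Z**2 (I(Z) = (Z + 0)**2 = Z**2)
(I(6)*(-41))*Y(3) = (6**2*(-41))*(8 + 5/sqrt(3)) = (36*(-41))*(8 + 5*(sqrt(3)/3)) = -1476*(8 + 5*sqrt(3)/3) = -11808 - 2460*sqrt(3)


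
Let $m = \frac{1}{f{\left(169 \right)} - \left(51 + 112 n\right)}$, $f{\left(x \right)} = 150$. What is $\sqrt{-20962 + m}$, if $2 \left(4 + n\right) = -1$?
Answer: $\frac{i \sqrt{846885695}}{201} \approx 144.78 i$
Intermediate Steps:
$n = - \frac{9}{2}$ ($n = -4 + \frac{1}{2} \left(-1\right) = -4 - \frac{1}{2} = - \frac{9}{2} \approx -4.5$)
$m = \frac{1}{603}$ ($m = \frac{1}{150 - -453} = \frac{1}{150 + \left(504 - 51\right)} = \frac{1}{150 + 453} = \frac{1}{603} \approx 0.0016584$)
$\sqrt{-20962 + m} = \sqrt{-20962 + \frac{1}{603}} = \sqrt{- \frac{12640085}{603}} = \frac{i \sqrt{846885695}}{201}$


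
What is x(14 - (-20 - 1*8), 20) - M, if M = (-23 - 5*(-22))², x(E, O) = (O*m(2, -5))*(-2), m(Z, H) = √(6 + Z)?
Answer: -7569 - 80*√2 ≈ -7682.1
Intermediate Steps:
x(E, O) = -4*O*√2 (x(E, O) = (O*√(6 + 2))*(-2) = (O*√8)*(-2) = (O*(2*√2))*(-2) = (2*O*√2)*(-2) = -4*O*√2)
M = 7569 (M = (-23 + 110)² = 87² = 7569)
x(14 - (-20 - 1*8), 20) - M = -4*20*√2 - 1*7569 = -80*√2 - 7569 = -7569 - 80*√2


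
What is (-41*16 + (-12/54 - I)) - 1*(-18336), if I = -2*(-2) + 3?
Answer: 159055/9 ≈ 17673.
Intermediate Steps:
I = 7 (I = 4 + 3 = 7)
(-41*16 + (-12/54 - I)) - 1*(-18336) = (-41*16 + (-12/54 - 1*7)) - 1*(-18336) = (-656 + (-12*1/54 - 7)) + 18336 = (-656 + (-2/9 - 7)) + 18336 = (-656 - 65/9) + 18336 = -5969/9 + 18336 = 159055/9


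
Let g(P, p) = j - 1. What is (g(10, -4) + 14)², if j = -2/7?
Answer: 7921/49 ≈ 161.65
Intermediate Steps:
j = -2/7 (j = -2*⅐ = -2/7 ≈ -0.28571)
g(P, p) = -9/7 (g(P, p) = -2/7 - 1 = -9/7)
(g(10, -4) + 14)² = (-9/7 + 14)² = (89/7)² = 7921/49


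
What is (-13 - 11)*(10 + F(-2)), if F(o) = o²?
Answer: -336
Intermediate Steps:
(-13 - 11)*(10 + F(-2)) = (-13 - 11)*(10 + (-2)²) = -24*(10 + 4) = -24*14 = -336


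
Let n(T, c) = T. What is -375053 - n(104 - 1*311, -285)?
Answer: -374846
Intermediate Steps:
-375053 - n(104 - 1*311, -285) = -375053 - (104 - 1*311) = -375053 - (104 - 311) = -375053 - 1*(-207) = -375053 + 207 = -374846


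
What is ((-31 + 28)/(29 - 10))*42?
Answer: -126/19 ≈ -6.6316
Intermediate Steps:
((-31 + 28)/(29 - 10))*42 = -3/19*42 = -126/19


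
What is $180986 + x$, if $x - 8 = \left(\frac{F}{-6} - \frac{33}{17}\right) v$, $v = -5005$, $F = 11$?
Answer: $\frac{20388313}{102} \approx 1.9989 \cdot 10^{5}$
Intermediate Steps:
$x = \frac{1927741}{102}$ ($x = 8 + \left(\frac{11}{-6} - \frac{33}{17}\right) \left(-5005\right) = 8 + \left(11 \left(- \frac{1}{6}\right) - \frac{33}{17}\right) \left(-5005\right) = 8 + \left(- \frac{11}{6} - \frac{33}{17}\right) \left(-5005\right) = 8 - - \frac{1926925}{102} = 8 + \frac{1926925}{102} = \frac{1927741}{102} \approx 18899.0$)
$180986 + x = 180986 + \frac{1927741}{102} = \frac{20388313}{102}$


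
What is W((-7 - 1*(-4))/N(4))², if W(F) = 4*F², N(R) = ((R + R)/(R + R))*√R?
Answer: 81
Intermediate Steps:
N(R) = √R (N(R) = ((2*R)/((2*R)))*√R = ((2*R)*(1/(2*R)))*√R = 1*√R = √R)
W((-7 - 1*(-4))/N(4))² = (4*((-7 - 1*(-4))/(√4))²)² = (4*((-7 + 4)/2)²)² = (4*(-3*½)²)² = (4*(-3/2)²)² = (4*(9/4))² = 9² = 81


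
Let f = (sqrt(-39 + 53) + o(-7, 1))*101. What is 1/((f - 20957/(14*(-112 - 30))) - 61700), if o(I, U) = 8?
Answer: -240612289932/14648262662317705 - 399166544*sqrt(14)/14648262662317705 ≈ -1.6528e-5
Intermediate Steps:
f = 808 + 101*sqrt(14) (f = (sqrt(-39 + 53) + 8)*101 = (sqrt(14) + 8)*101 = (8 + sqrt(14))*101 = 808 + 101*sqrt(14) ≈ 1185.9)
1/((f - 20957/(14*(-112 - 30))) - 61700) = 1/(((808 + 101*sqrt(14)) - 20957/(14*(-112 - 30))) - 61700) = 1/(((808 + 101*sqrt(14)) - 20957/(14*(-142))) - 61700) = 1/(((808 + 101*sqrt(14)) - 20957/(-1988)) - 61700) = 1/(((808 + 101*sqrt(14)) - 20957*(-1)/1988) - 61700) = 1/(((808 + 101*sqrt(14)) - 1*(-20957/1988)) - 61700) = 1/(((808 + 101*sqrt(14)) + 20957/1988) - 61700) = 1/((1627261/1988 + 101*sqrt(14)) - 61700) = 1/(-121032339/1988 + 101*sqrt(14))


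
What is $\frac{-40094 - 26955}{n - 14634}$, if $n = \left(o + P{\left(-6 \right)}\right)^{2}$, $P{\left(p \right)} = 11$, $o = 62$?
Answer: $\frac{67049}{9305} \approx 7.2057$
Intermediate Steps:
$n = 5329$ ($n = \left(62 + 11\right)^{2} = 73^{2} = 5329$)
$\frac{-40094 - 26955}{n - 14634} = \frac{-40094 - 26955}{5329 - 14634} = - \frac{67049}{-9305} = \left(-67049\right) \left(- \frac{1}{9305}\right) = \frac{67049}{9305}$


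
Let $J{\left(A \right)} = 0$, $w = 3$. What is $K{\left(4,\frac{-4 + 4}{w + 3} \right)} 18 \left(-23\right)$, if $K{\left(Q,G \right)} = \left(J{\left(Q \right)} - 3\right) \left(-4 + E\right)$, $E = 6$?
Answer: $2484$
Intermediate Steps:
$K{\left(Q,G \right)} = -6$ ($K{\left(Q,G \right)} = \left(0 - 3\right) \left(-4 + 6\right) = \left(-3\right) 2 = -6$)
$K{\left(4,\frac{-4 + 4}{w + 3} \right)} 18 \left(-23\right) = \left(-6\right) 18 \left(-23\right) = \left(-108\right) \left(-23\right) = 2484$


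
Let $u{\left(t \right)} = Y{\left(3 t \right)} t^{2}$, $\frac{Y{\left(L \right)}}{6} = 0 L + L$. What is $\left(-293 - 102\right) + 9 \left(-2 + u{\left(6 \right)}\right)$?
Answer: $34579$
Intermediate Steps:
$Y{\left(L \right)} = 6 L$ ($Y{\left(L \right)} = 6 \left(0 L + L\right) = 6 \left(0 + L\right) = 6 L$)
$u{\left(t \right)} = 18 t^{3}$ ($u{\left(t \right)} = 6 \cdot 3 t t^{2} = 18 t t^{2} = 18 t^{3}$)
$\left(-293 - 102\right) + 9 \left(-2 + u{\left(6 \right)}\right) = \left(-293 - 102\right) + 9 \left(-2 + 18 \cdot 6^{3}\right) = -395 + 9 \left(-2 + 18 \cdot 216\right) = -395 + 9 \left(-2 + 3888\right) = -395 + 9 \cdot 3886 = -395 + 34974 = 34579$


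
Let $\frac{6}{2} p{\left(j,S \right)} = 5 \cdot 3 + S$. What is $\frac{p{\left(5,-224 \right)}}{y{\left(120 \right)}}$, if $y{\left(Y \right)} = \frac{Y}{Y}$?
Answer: $- \frac{209}{3} \approx -69.667$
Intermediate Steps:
$p{\left(j,S \right)} = 5 + \frac{S}{3}$ ($p{\left(j,S \right)} = \frac{5 \cdot 3 + S}{3} = \frac{15 + S}{3} = 5 + \frac{S}{3}$)
$y{\left(Y \right)} = 1$
$\frac{p{\left(5,-224 \right)}}{y{\left(120 \right)}} = \frac{5 + \frac{1}{3} \left(-224\right)}{1} = \left(5 - \frac{224}{3}\right) 1 = \left(- \frac{209}{3}\right) 1 = - \frac{209}{3}$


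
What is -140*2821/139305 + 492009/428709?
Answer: -6718334581/3981420483 ≈ -1.6874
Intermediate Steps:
-140*2821/139305 + 492009/428709 = -394940*1/139305 + 492009*(1/428709) = -78988/27861 + 164003/142903 = -6718334581/3981420483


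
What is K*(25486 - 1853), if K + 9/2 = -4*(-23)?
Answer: 4135775/2 ≈ 2.0679e+6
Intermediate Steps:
K = 175/2 (K = -9/2 - 4*(-23) = -9/2 + 92 = 175/2 ≈ 87.500)
K*(25486 - 1853) = 175*(25486 - 1853)/2 = (175/2)*23633 = 4135775/2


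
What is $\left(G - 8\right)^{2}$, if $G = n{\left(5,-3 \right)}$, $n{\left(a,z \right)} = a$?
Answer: $9$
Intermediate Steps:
$G = 5$
$\left(G - 8\right)^{2} = \left(5 - 8\right)^{2} = \left(-3\right)^{2} = 9$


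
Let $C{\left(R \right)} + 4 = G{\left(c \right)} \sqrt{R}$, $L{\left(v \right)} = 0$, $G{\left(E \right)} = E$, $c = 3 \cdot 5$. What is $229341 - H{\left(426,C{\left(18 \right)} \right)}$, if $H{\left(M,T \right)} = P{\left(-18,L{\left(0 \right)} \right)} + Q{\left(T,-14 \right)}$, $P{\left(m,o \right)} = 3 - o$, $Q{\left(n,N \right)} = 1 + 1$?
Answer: $229336$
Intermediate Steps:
$c = 15$
$Q{\left(n,N \right)} = 2$
$C{\left(R \right)} = -4 + 15 \sqrt{R}$
$H{\left(M,T \right)} = 5$ ($H{\left(M,T \right)} = \left(3 - 0\right) + 2 = \left(3 + 0\right) + 2 = 3 + 2 = 5$)
$229341 - H{\left(426,C{\left(18 \right)} \right)} = 229341 - 5 = 229336$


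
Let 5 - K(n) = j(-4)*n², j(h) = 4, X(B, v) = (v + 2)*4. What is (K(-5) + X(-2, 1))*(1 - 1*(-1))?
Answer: -166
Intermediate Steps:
X(B, v) = 8 + 4*v (X(B, v) = (2 + v)*4 = 8 + 4*v)
K(n) = 5 - 4*n²
(K(-5) + X(-2, 1))*(1 - 1*(-1)) = ((5 - 4*(-5)²) + (8 + 4*1))*(1 - 1*(-1)) = ((5 - 4*25) + (8 + 4))*(1 + 1) = ((5 - 100) + 12)*2 = (-95 + 12)*2 = -83*2 = -166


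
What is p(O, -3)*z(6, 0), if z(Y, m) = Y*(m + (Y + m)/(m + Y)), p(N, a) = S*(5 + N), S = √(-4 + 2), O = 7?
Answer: 72*I*√2 ≈ 101.82*I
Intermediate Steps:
S = I*√2 (S = √(-2) = I*√2 ≈ 1.4142*I)
p(N, a) = I*√2*(5 + N) (p(N, a) = (I*√2)*(5 + N) = I*√2*(5 + N))
z(Y, m) = Y*(1 + m) (z(Y, m) = Y*(m + (Y + m)/(Y + m)) = Y*(m + 1) = Y*(1 + m))
p(O, -3)*z(6, 0) = (I*√2*(5 + 7))*(6*(1 + 0)) = (I*√2*12)*(6*1) = (12*I*√2)*6 = 72*I*√2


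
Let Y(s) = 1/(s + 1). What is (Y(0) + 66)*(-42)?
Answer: -2814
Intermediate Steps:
Y(s) = 1/(1 + s)
(Y(0) + 66)*(-42) = (1/(1 + 0) + 66)*(-42) = (1/1 + 66)*(-42) = (1 + 66)*(-42) = 67*(-42) = -2814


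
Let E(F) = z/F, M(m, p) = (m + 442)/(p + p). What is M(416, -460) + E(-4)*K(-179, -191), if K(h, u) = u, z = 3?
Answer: 32733/230 ≈ 142.32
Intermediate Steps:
M(m, p) = (442 + m)/(2*p) (M(m, p) = (442 + m)/((2*p)) = (442 + m)*(1/(2*p)) = (442 + m)/(2*p))
E(F) = 3/F
M(416, -460) + E(-4)*K(-179, -191) = (½)*(442 + 416)/(-460) + (3/(-4))*(-191) = (½)*(-1/460)*858 + (3*(-¼))*(-191) = -429/460 - ¾*(-191) = -429/460 + 573/4 = 32733/230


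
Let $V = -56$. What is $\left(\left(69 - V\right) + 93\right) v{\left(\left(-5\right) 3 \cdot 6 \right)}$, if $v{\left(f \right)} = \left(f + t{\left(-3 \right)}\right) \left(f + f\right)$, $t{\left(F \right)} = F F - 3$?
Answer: $3296160$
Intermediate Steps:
$t{\left(F \right)} = -3 + F^{2}$ ($t{\left(F \right)} = F^{2} - 3 = -3 + F^{2}$)
$v{\left(f \right)} = 2 f \left(6 + f\right)$ ($v{\left(f \right)} = \left(f - \left(3 - \left(-3\right)^{2}\right)\right) \left(f + f\right) = \left(f + \left(-3 + 9\right)\right) 2 f = \left(f + 6\right) 2 f = \left(6 + f\right) 2 f = 2 f \left(6 + f\right)$)
$\left(\left(69 - V\right) + 93\right) v{\left(\left(-5\right) 3 \cdot 6 \right)} = \left(\left(69 - -56\right) + 93\right) 2 \left(-5\right) 3 \cdot 6 \left(6 + \left(-5\right) 3 \cdot 6\right) = \left(\left(69 + 56\right) + 93\right) 2 \left(\left(-15\right) 6\right) \left(6 - 90\right) = \left(125 + 93\right) 2 \left(-90\right) \left(6 - 90\right) = 218 \cdot 2 \left(-90\right) \left(-84\right) = 218 \cdot 15120 = 3296160$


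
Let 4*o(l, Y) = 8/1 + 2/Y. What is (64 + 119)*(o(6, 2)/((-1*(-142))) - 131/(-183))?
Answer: 76055/568 ≈ 133.90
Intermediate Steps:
o(l, Y) = 2 + 1/(2*Y) (o(l, Y) = (8/1 + 2/Y)/4 = (8*1 + 2/Y)/4 = (8 + 2/Y)/4 = 2 + 1/(2*Y))
(64 + 119)*(o(6, 2)/((-1*(-142))) - 131/(-183)) = (64 + 119)*((2 + (½)/2)/((-1*(-142))) - 131/(-183)) = 183*((2 + (½)*(½))/142 - 131*(-1/183)) = 183*((2 + ¼)*(1/142) + 131/183) = 183*((9/4)*(1/142) + 131/183) = 183*(9/568 + 131/183) = 183*(76055/103944) = 76055/568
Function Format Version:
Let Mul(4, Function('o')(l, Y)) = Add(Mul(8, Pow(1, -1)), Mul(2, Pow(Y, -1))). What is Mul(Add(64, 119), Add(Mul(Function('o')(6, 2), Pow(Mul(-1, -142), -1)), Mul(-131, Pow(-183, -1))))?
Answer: Rational(76055, 568) ≈ 133.90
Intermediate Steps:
Function('o')(l, Y) = Add(2, Mul(Rational(1, 2), Pow(Y, -1))) (Function('o')(l, Y) = Mul(Rational(1, 4), Add(Mul(8, Pow(1, -1)), Mul(2, Pow(Y, -1)))) = Mul(Rational(1, 4), Add(Mul(8, 1), Mul(2, Pow(Y, -1)))) = Mul(Rational(1, 4), Add(8, Mul(2, Pow(Y, -1)))) = Add(2, Mul(Rational(1, 2), Pow(Y, -1))))
Mul(Add(64, 119), Add(Mul(Function('o')(6, 2), Pow(Mul(-1, -142), -1)), Mul(-131, Pow(-183, -1)))) = Mul(Add(64, 119), Add(Mul(Add(2, Mul(Rational(1, 2), Pow(2, -1))), Pow(Mul(-1, -142), -1)), Mul(-131, Pow(-183, -1)))) = Mul(183, Add(Mul(Add(2, Mul(Rational(1, 2), Rational(1, 2))), Pow(142, -1)), Mul(-131, Rational(-1, 183)))) = Mul(183, Add(Mul(Add(2, Rational(1, 4)), Rational(1, 142)), Rational(131, 183))) = Mul(183, Add(Mul(Rational(9, 4), Rational(1, 142)), Rational(131, 183))) = Mul(183, Add(Rational(9, 568), Rational(131, 183))) = Mul(183, Rational(76055, 103944)) = Rational(76055, 568)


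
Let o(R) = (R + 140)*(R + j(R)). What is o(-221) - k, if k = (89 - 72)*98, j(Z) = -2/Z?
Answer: 3587773/221 ≈ 16234.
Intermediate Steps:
k = 1666 (k = 17*98 = 1666)
o(R) = (140 + R)*(R - 2/R) (o(R) = (R + 140)*(R - 2/R) = (140 + R)*(R - 2/R))
o(-221) - k = (-2 + (-221)² - 280/(-221) + 140*(-221)) - 1*1666 = (-2 + 48841 - 280*(-1/221) - 30940) - 1666 = (-2 + 48841 + 280/221 - 30940) - 1666 = 3955959/221 - 1666 = 3587773/221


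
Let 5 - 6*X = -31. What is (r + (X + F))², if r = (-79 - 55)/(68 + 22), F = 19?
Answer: 1119364/2025 ≈ 552.77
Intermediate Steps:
X = 6 (X = ⅚ - ⅙*(-31) = ⅚ + 31/6 = 6)
r = -67/45 (r = -134/90 = -134*1/90 = -67/45 ≈ -1.4889)
(r + (X + F))² = (-67/45 + (6 + 19))² = (-67/45 + 25)² = (1058/45)² = 1119364/2025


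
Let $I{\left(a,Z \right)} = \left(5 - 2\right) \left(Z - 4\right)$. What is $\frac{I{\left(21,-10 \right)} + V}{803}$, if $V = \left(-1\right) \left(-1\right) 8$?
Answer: $- \frac{34}{803} \approx -0.042341$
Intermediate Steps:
$I{\left(a,Z \right)} = -12 + 3 Z$ ($I{\left(a,Z \right)} = 3 \left(-4 + Z\right) = -12 + 3 Z$)
$V = 8$ ($V = 1 \cdot 8 = 8$)
$\frac{I{\left(21,-10 \right)} + V}{803} = \frac{\left(-12 + 3 \left(-10\right)\right) + 8}{803} = \left(\left(-12 - 30\right) + 8\right) \frac{1}{803} = \left(-42 + 8\right) \frac{1}{803} = \left(-34\right) \frac{1}{803} = - \frac{34}{803}$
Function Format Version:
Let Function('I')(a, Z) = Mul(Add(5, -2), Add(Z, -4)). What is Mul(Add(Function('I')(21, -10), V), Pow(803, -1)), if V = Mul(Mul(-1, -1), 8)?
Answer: Rational(-34, 803) ≈ -0.042341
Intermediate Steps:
Function('I')(a, Z) = Add(-12, Mul(3, Z)) (Function('I')(a, Z) = Mul(3, Add(-4, Z)) = Add(-12, Mul(3, Z)))
V = 8 (V = Mul(1, 8) = 8)
Mul(Add(Function('I')(21, -10), V), Pow(803, -1)) = Mul(Add(Add(-12, Mul(3, -10)), 8), Pow(803, -1)) = Mul(Add(Add(-12, -30), 8), Rational(1, 803)) = Mul(Add(-42, 8), Rational(1, 803)) = Mul(-34, Rational(1, 803)) = Rational(-34, 803)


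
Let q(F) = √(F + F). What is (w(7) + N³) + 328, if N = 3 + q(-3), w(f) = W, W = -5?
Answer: 296 + 21*I*√6 ≈ 296.0 + 51.439*I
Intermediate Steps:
q(F) = √2*√F (q(F) = √(2*F) = √2*√F)
w(f) = -5
N = 3 + I*√6 (N = 3 + √2*√(-3) = 3 + √2*(I*√3) = 3 + I*√6 ≈ 3.0 + 2.4495*I)
(w(7) + N³) + 328 = (-5 + (3 + I*√6)³) + 328 = 323 + (3 + I*√6)³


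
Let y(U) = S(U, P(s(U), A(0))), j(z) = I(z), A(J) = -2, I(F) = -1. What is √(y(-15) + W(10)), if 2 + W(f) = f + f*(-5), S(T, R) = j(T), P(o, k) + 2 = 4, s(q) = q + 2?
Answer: I*√43 ≈ 6.5574*I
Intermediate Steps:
s(q) = 2 + q
P(o, k) = 2 (P(o, k) = -2 + 4 = 2)
j(z) = -1
S(T, R) = -1
y(U) = -1
W(f) = -2 - 4*f (W(f) = -2 + (f + f*(-5)) = -2 + (f - 5*f) = -2 - 4*f)
√(y(-15) + W(10)) = √(-1 + (-2 - 4*10)) = √(-1 + (-2 - 40)) = √(-1 - 42) = √(-43) = I*√43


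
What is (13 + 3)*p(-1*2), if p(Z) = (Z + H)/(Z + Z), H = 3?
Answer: -4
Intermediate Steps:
p(Z) = (3 + Z)/(2*Z) (p(Z) = (Z + 3)/(Z + Z) = (3 + Z)/((2*Z)) = (3 + Z)*(1/(2*Z)) = (3 + Z)/(2*Z))
(13 + 3)*p(-1*2) = (13 + 3)*((3 - 1*2)/(2*((-1*2)))) = 16*((½)*(3 - 2)/(-2)) = 16*((½)*(-½)*1) = 16*(-¼) = -4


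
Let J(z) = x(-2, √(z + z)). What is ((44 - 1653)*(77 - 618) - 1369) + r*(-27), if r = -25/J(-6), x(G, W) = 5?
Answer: 869235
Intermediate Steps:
J(z) = 5
r = -5 (r = -25/5 = -25*⅕ = -5)
((44 - 1653)*(77 - 618) - 1369) + r*(-27) = ((44 - 1653)*(77 - 618) - 1369) - 5*(-27) = (-1609*(-541) - 1369) + 135 = (870469 - 1369) + 135 = 869100 + 135 = 869235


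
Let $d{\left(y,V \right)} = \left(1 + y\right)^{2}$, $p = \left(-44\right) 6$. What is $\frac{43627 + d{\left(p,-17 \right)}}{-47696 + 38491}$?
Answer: $- \frac{112796}{9205} \approx -12.254$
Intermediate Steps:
$p = -264$
$\frac{43627 + d{\left(p,-17 \right)}}{-47696 + 38491} = \frac{43627 + \left(1 - 264\right)^{2}}{-47696 + 38491} = \frac{43627 + \left(-263\right)^{2}}{-9205} = \left(43627 + 69169\right) \left(- \frac{1}{9205}\right) = 112796 \left(- \frac{1}{9205}\right) = - \frac{112796}{9205}$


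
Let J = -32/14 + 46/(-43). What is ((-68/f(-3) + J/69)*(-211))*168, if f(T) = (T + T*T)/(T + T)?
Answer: -2382244016/989 ≈ -2.4087e+6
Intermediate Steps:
J = -1010/301 (J = -32*1/14 + 46*(-1/43) = -16/7 - 46/43 = -1010/301 ≈ -3.3555)
f(T) = (T + T²)/(2*T) (f(T) = (T + T²)/((2*T)) = (T + T²)*(1/(2*T)) = (T + T²)/(2*T))
((-68/f(-3) + J/69)*(-211))*168 = ((-68/(½ + (½)*(-3)) - 1010/301/69)*(-211))*168 = ((-68/(½ - 3/2) - 1010/301*1/69)*(-211))*168 = ((-68/(-1) - 1010/20769)*(-211))*168 = ((-68*(-1) - 1010/20769)*(-211))*168 = ((68 - 1010/20769)*(-211))*168 = ((1411282/20769)*(-211))*168 = -297780502/20769*168 = -2382244016/989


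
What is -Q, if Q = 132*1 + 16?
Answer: -148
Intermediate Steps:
Q = 148 (Q = 132 + 16 = 148)
-Q = -1*148 = -148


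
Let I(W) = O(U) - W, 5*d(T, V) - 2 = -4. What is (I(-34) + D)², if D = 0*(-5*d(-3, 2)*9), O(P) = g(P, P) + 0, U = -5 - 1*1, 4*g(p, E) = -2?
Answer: 4489/4 ≈ 1122.3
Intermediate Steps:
g(p, E) = -½ (g(p, E) = (¼)*(-2) = -½)
U = -6 (U = -5 - 1 = -6)
d(T, V) = -⅖ (d(T, V) = ⅖ + (⅕)*(-4) = ⅖ - ⅘ = -⅖)
O(P) = -½ (O(P) = -½ + 0 = -½)
I(W) = -½ - W
D = 0 (D = 0*(-5*(-⅖)*9) = 0*(2*9) = 0*18 = 0)
(I(-34) + D)² = ((-½ - 1*(-34)) + 0)² = ((-½ + 34) + 0)² = (67/2 + 0)² = (67/2)² = 4489/4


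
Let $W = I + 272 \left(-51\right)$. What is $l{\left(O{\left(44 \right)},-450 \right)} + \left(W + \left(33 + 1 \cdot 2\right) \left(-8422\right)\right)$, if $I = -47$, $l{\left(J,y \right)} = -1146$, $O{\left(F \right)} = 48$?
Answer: $-309835$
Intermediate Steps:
$W = -13919$ ($W = -47 + 272 \left(-51\right) = -47 - 13872 = -13919$)
$l{\left(O{\left(44 \right)},-450 \right)} + \left(W + \left(33 + 1 \cdot 2\right) \left(-8422\right)\right) = -1146 + \left(-13919 + \left(33 + 1 \cdot 2\right) \left(-8422\right)\right) = -1146 + \left(-13919 + \left(33 + 2\right) \left(-8422\right)\right) = -1146 + \left(-13919 + 35 \left(-8422\right)\right) = -1146 - 308689 = -309835$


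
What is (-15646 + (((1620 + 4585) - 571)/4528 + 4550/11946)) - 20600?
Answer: -490128041971/13522872 ≈ -36244.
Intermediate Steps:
(-15646 + (((1620 + 4585) - 571)/4528 + 4550/11946)) - 20600 = (-15646 + ((6205 - 571)*(1/4528) + 4550*(1/11946))) - 20600 = (-15646 + (5634*(1/4528) + 2275/5973)) - 20600 = (-15646 + (2817/2264 + 2275/5973)) - 20600 = (-15646 + 21976541/13522872) - 20600 = -211556878771/13522872 - 20600 = -490128041971/13522872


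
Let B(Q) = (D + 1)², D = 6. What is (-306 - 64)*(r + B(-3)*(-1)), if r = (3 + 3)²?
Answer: 4810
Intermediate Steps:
r = 36 (r = 6² = 36)
B(Q) = 49 (B(Q) = (6 + 1)² = 7² = 49)
(-306 - 64)*(r + B(-3)*(-1)) = (-306 - 64)*(36 + 49*(-1)) = -370*(36 - 49) = -370*(-13) = 4810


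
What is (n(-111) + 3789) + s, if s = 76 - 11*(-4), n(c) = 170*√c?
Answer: 3909 + 170*I*√111 ≈ 3909.0 + 1791.1*I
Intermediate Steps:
s = 120 (s = 76 + 44 = 120)
(n(-111) + 3789) + s = (170*√(-111) + 3789) + 120 = (170*(I*√111) + 3789) + 120 = (170*I*√111 + 3789) + 120 = (3789 + 170*I*√111) + 120 = 3909 + 170*I*√111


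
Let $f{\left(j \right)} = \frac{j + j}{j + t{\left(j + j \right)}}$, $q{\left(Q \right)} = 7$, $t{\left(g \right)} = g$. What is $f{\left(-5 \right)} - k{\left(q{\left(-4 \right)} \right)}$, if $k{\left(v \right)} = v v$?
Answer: $- \frac{145}{3} \approx -48.333$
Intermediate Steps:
$f{\left(j \right)} = \frac{2}{3}$ ($f{\left(j \right)} = \frac{j + j}{j + \left(j + j\right)} = \frac{2 j}{j + 2 j} = \frac{2 j}{3 j} = 2 j \frac{1}{3 j} = \frac{2}{3}$)
$k{\left(v \right)} = v^{2}$
$f{\left(-5 \right)} - k{\left(q{\left(-4 \right)} \right)} = \frac{2}{3} - 7^{2} = \frac{2}{3} - 49 = - \frac{145}{3}$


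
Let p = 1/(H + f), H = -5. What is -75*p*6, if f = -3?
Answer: 225/4 ≈ 56.250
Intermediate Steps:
p = -⅛ (p = 1/(-5 - 3) = 1/(-8) = -⅛ ≈ -0.12500)
-75*p*6 = -75*(-⅛*6) = -(-225)/4 = -75*(-¾) = 225/4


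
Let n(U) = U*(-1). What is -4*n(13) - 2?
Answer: 50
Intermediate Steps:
n(U) = -U
-4*n(13) - 2 = -(-4)*13 - 2 = -4*(-13) - 2 = 52 - 2 = 50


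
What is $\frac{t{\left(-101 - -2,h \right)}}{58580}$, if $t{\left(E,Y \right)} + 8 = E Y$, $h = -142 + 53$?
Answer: $\frac{8803}{58580} \approx 0.15027$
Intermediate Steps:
$h = -89$
$t{\left(E,Y \right)} = -8 + E Y$
$\frac{t{\left(-101 - -2,h \right)}}{58580} = \frac{-8 + \left(-101 - -2\right) \left(-89\right)}{58580} = \left(-8 + \left(-101 + 2\right) \left(-89\right)\right) \frac{1}{58580} = \left(-8 - -8811\right) \frac{1}{58580} = \left(-8 + 8811\right) \frac{1}{58580} = 8803 \cdot \frac{1}{58580} = \frac{8803}{58580}$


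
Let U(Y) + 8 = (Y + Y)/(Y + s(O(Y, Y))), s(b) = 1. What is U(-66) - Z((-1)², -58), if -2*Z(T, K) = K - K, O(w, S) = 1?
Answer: -388/65 ≈ -5.9692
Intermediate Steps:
Z(T, K) = 0 (Z(T, K) = -(K - K)/2 = -½*0 = 0)
U(Y) = -8 + 2*Y/(1 + Y) (U(Y) = -8 + (Y + Y)/(Y + 1) = -8 + (2*Y)/(1 + Y) = -8 + 2*Y/(1 + Y))
U(-66) - Z((-1)², -58) = 2*(-4 - 3*(-66))/(1 - 66) - 1*0 = 2*(-4 + 198)/(-65) + 0 = 2*(-1/65)*194 + 0 = -388/65 + 0 = -388/65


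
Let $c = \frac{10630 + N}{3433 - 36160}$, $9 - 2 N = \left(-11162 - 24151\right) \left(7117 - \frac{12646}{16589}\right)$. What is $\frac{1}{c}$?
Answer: $- \frac{542908203}{2084548611506} \approx -0.00026044$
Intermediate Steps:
$N = \frac{2084372270436}{16589}$ ($N = \frac{9}{2} - \frac{\left(-11162 - 24151\right) \left(7117 - \frac{12646}{16589}\right)}{2} = \frac{9}{2} - \frac{\left(-35313\right) \left(7117 - \frac{12646}{16589}\right)}{2} = \frac{9}{2} - \frac{\left(-35313\right) \frac{118051267}{16589}}{2} = \frac{9}{2} - - \frac{4168744391571}{33178} = \frac{9}{2} + \frac{4168744391571}{33178} = \frac{2084372270436}{16589} \approx 1.2565 \cdot 10^{8}$)
$c = - \frac{2084548611506}{542908203}$ ($c = \frac{10630 + \frac{2084372270436}{16589}}{3433 - 36160} = \frac{2084548611506}{16589 \left(-32727\right)} = \frac{2084548611506}{16589} \left(- \frac{1}{32727}\right) = - \frac{2084548611506}{542908203} \approx -3839.6$)
$\frac{1}{c} = \frac{1}{- \frac{2084548611506}{542908203}} = - \frac{542908203}{2084548611506}$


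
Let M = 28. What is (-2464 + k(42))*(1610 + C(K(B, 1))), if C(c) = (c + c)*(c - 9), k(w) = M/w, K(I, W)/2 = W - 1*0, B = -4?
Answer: -11690980/3 ≈ -3.8970e+6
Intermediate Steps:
K(I, W) = 2*W (K(I, W) = 2*(W - 1*0) = 2*(W + 0) = 2*W)
k(w) = 28/w
C(c) = 2*c*(-9 + c) (C(c) = (2*c)*(-9 + c) = 2*c*(-9 + c))
(-2464 + k(42))*(1610 + C(K(B, 1))) = (-2464 + 28/42)*(1610 + 2*(2*1)*(-9 + 2*1)) = (-2464 + 28*(1/42))*(1610 + 2*2*(-9 + 2)) = (-2464 + ⅔)*(1610 + 2*2*(-7)) = -7390*(1610 - 28)/3 = -7390/3*1582 = -11690980/3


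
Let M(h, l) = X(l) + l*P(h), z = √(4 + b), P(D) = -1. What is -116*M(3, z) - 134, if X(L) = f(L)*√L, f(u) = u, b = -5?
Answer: -134 + 116*I - 116*I*√I ≈ -51.976 + 33.976*I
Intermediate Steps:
z = I (z = √(4 - 5) = √(-1) = I ≈ 1.0*I)
X(L) = L^(3/2) (X(L) = L*√L = L^(3/2))
M(h, l) = l^(3/2) - l (M(h, l) = l^(3/2) + l*(-1) = l^(3/2) - l)
-116*M(3, z) - 134 = -116*(I^(3/2) - I) - 134 = (-116*I^(3/2) + 116*I) - 134 = -134 - 116*I^(3/2) + 116*I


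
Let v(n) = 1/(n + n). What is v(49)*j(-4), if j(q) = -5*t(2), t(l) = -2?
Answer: 5/49 ≈ 0.10204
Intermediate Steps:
j(q) = 10 (j(q) = -5*(-2) = 10)
v(n) = 1/(2*n)
v(49)*j(-4) = ((½)/49)*10 = ((½)*(1/49))*10 = (1/98)*10 = 5/49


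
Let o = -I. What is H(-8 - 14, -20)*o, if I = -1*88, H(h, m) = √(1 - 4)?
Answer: 88*I*√3 ≈ 152.42*I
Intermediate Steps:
H(h, m) = I*√3 (H(h, m) = √(-3) = I*√3)
I = -88
o = 88 (o = -1*(-88) = 88)
H(-8 - 14, -20)*o = (I*√3)*88 = 88*I*√3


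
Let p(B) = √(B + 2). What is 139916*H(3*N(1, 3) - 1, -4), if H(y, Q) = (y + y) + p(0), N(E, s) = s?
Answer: 2238656 + 139916*√2 ≈ 2.4365e+6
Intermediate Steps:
p(B) = √(2 + B)
H(y, Q) = √2 + 2*y (H(y, Q) = (y + y) + √(2 + 0) = 2*y + √2 = √2 + 2*y)
139916*H(3*N(1, 3) - 1, -4) = 139916*(√2 + 2*(3*3 - 1)) = 139916*(√2 + 2*(9 - 1)) = 139916*(√2 + 2*8) = 139916*(√2 + 16) = 139916*(16 + √2) = 2238656 + 139916*√2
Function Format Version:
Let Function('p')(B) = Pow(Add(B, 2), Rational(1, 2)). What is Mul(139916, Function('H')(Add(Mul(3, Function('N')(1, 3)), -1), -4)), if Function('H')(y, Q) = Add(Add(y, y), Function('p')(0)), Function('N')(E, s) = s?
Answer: Add(2238656, Mul(139916, Pow(2, Rational(1, 2)))) ≈ 2.4365e+6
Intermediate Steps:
Function('p')(B) = Pow(Add(2, B), Rational(1, 2))
Function('H')(y, Q) = Add(Pow(2, Rational(1, 2)), Mul(2, y)) (Function('H')(y, Q) = Add(Add(y, y), Pow(Add(2, 0), Rational(1, 2))) = Add(Mul(2, y), Pow(2, Rational(1, 2))) = Add(Pow(2, Rational(1, 2)), Mul(2, y)))
Mul(139916, Function('H')(Add(Mul(3, Function('N')(1, 3)), -1), -4)) = Mul(139916, Add(Pow(2, Rational(1, 2)), Mul(2, Add(Mul(3, 3), -1)))) = Mul(139916, Add(Pow(2, Rational(1, 2)), Mul(2, Add(9, -1)))) = Mul(139916, Add(Pow(2, Rational(1, 2)), Mul(2, 8))) = Mul(139916, Add(Pow(2, Rational(1, 2)), 16)) = Mul(139916, Add(16, Pow(2, Rational(1, 2)))) = Add(2238656, Mul(139916, Pow(2, Rational(1, 2))))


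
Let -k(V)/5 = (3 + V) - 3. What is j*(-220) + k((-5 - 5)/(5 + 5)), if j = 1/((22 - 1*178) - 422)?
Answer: 1555/289 ≈ 5.3806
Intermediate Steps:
j = -1/578 (j = 1/((22 - 178) - 422) = 1/(-156 - 422) = 1/(-578) = -1/578 ≈ -0.0017301)
k(V) = -5*V (k(V) = -5*((3 + V) - 3) = -5*V)
j*(-220) + k((-5 - 5)/(5 + 5)) = -1/578*(-220) - 5*(-5 - 5)/(5 + 5) = 110/289 - (-50)/10 = 110/289 - 5*(-1) = 110/289 + 5 = 1555/289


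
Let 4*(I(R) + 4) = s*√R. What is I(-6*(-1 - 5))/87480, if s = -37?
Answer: -119/174960 ≈ -0.00068016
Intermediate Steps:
I(R) = -4 - 37*√R/4 (I(R) = -4 + (-37*√R)/4 = -4 - 37*√R/4)
I(-6*(-1 - 5))/87480 = (-4 - 37*√(-6*(-1 - 5))/4)/87480 = (-4 - 37*√(-6*(-6))/4)*(1/87480) = (-4 - 37*√36/4)*(1/87480) = (-4 - 37/4*6)*(1/87480) = (-4 - 111/2)*(1/87480) = -119/2*1/87480 = -119/174960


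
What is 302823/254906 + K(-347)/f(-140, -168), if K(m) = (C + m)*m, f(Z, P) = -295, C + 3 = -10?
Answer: -6350704947/15039454 ≈ -422.27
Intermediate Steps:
C = -13 (C = -3 - 10 = -13)
K(m) = m*(-13 + m) (K(m) = (-13 + m)*m = m*(-13 + m))
302823/254906 + K(-347)/f(-140, -168) = 302823/254906 - 347*(-13 - 347)/(-295) = 302823*(1/254906) - 347*(-360)*(-1/295) = 302823/254906 + 124920*(-1/295) = 302823/254906 - 24984/59 = -6350704947/15039454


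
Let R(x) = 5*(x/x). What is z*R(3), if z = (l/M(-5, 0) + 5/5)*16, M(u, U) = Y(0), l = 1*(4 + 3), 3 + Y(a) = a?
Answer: -320/3 ≈ -106.67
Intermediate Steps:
Y(a) = -3 + a
R(x) = 5 (R(x) = 5*1 = 5)
l = 7 (l = 1*7 = 7)
M(u, U) = -3 (M(u, U) = -3 + 0 = -3)
z = -64/3 (z = (7/(-3) + 5/5)*16 = (7*(-⅓) + 5*(⅕))*16 = (-7/3 + 1)*16 = -4/3*16 = -64/3 ≈ -21.333)
z*R(3) = -64/3*5 = -320/3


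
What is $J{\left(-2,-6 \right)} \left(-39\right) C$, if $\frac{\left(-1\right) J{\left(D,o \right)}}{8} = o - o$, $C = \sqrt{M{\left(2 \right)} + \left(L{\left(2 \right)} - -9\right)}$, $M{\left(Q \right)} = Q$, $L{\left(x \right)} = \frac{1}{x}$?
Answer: $0$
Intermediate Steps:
$C = \frac{\sqrt{46}}{2}$ ($C = \sqrt{2 + \left(\frac{1}{2} - -9\right)} = \sqrt{2 + \left(\frac{1}{2} + 9\right)} = \sqrt{2 + \frac{19}{2}} = \sqrt{\frac{23}{2}} = \frac{\sqrt{46}}{2} \approx 3.3912$)
$J{\left(D,o \right)} = 0$ ($J{\left(D,o \right)} = - 8 \left(o - o\right) = \left(-8\right) 0 = 0$)
$J{\left(-2,-6 \right)} \left(-39\right) C = 0 \left(-39\right) \frac{\sqrt{46}}{2} = 0 \frac{\sqrt{46}}{2} = 0$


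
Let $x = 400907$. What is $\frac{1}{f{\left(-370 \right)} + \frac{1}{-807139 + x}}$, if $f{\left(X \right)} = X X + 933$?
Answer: $\frac{406232}{55992175255} \approx 7.2552 \cdot 10^{-6}$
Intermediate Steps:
$f{\left(X \right)} = 933 + X^{2}$ ($f{\left(X \right)} = X^{2} + 933 = 933 + X^{2}$)
$\frac{1}{f{\left(-370 \right)} + \frac{1}{-807139 + x}} = \frac{1}{\left(933 + \left(-370\right)^{2}\right) + \frac{1}{-807139 + 400907}} = \frac{1}{\left(933 + 136900\right) + \frac{1}{-406232}} = \frac{1}{137833 - \frac{1}{406232}} = \frac{1}{\frac{55992175255}{406232}} = \frac{406232}{55992175255}$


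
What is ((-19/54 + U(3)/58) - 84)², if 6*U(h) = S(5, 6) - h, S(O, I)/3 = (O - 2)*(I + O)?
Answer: 17335145569/2452356 ≈ 7068.8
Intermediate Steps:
S(O, I) = 3*(-2 + O)*(I + O) (S(O, I) = 3*((O - 2)*(I + O)) = 3*((-2 + O)*(I + O)) = 3*(-2 + O)*(I + O))
U(h) = 33/2 - h/6 (U(h) = ((-6*6 - 6*5 + 3*5² + 3*6*5) - h)/6 = ((-36 - 30 + 3*25 + 90) - h)/6 = ((-36 - 30 + 75 + 90) - h)/6 = (99 - h)/6 = 33/2 - h/6)
((-19/54 + U(3)/58) - 84)² = ((-19/54 + (33/2 - ⅙*3)/58) - 84)² = ((-19*1/54 + (33/2 - ½)*(1/58)) - 84)² = ((-19/54 + 16*(1/58)) - 84)² = ((-19/54 + 8/29) - 84)² = (-119/1566 - 84)² = (-131663/1566)² = 17335145569/2452356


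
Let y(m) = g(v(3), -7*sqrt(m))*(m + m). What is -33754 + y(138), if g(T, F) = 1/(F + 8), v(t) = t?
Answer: -113043250/3349 - 966*sqrt(138)/3349 ≈ -33758.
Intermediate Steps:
g(T, F) = 1/(8 + F)
y(m) = 2*m/(8 - 7*sqrt(m)) (y(m) = (m + m)/(8 - 7*sqrt(m)) = (2*m)/(8 - 7*sqrt(m)) = 2*m/(8 - 7*sqrt(m)))
-33754 + y(138) = -33754 - 2*138/(-8 + 7*sqrt(138)) = -33754 - 276/(-8 + 7*sqrt(138))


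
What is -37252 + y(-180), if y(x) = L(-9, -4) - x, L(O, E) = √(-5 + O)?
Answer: -37072 + I*√14 ≈ -37072.0 + 3.7417*I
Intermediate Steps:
y(x) = -x + I*√14 (y(x) = √(-5 - 9) - x = √(-14) - x = I*√14 - x = -x + I*√14)
-37252 + y(-180) = -37252 + (-1*(-180) + I*√14) = -37252 + (180 + I*√14) = -37072 + I*√14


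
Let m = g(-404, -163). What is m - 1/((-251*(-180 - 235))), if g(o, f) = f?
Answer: -16978896/104165 ≈ -163.00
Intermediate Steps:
m = -163
m - 1/((-251*(-180 - 235))) = -163 - 1/((-251*(-180 - 235))) = -163 - 1/((-251*(-415))) = -163 - 1/104165 = -16978896/104165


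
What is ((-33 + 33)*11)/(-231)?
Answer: 0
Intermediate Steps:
((-33 + 33)*11)/(-231) = (0*11)*(-1/231) = 0*(-1/231) = 0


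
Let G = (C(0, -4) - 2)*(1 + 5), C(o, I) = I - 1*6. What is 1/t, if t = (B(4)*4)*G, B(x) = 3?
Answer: -1/864 ≈ -0.0011574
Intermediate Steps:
C(o, I) = -6 + I (C(o, I) = I - 6 = -6 + I)
G = -72 (G = ((-6 - 4) - 2)*(1 + 5) = (-10 - 2)*6 = -12*6 = -72)
t = -864 (t = (3*4)*(-72) = 12*(-72) = -864)
1/t = 1/(-864) = -1/864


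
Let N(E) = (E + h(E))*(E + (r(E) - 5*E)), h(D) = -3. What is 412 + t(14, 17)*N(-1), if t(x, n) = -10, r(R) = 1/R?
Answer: 532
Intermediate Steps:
r(R) = 1/R
N(E) = (-3 + E)*(1/E - 4*E) (N(E) = (E - 3)*(E + (1/E - 5*E)) = (-3 + E)*(1/E - 4*E))
412 + t(14, 17)*N(-1) = 412 - 10*(1 - 4*(-1)² - 3/(-1) + 12*(-1)) = 412 - 10*(1 - 4*1 - 3*(-1) - 12) = 412 - 10*(1 - 4 + 3 - 12) = 412 - 10*(-12) = 412 + 120 = 532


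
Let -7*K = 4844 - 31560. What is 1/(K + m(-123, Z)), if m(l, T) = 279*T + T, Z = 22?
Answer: 7/69836 ≈ 0.00010023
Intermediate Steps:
K = 26716/7 (K = -(4844 - 31560)/7 = -⅐*(-26716) = 26716/7 ≈ 3816.6)
m(l, T) = 280*T
1/(K + m(-123, Z)) = 1/(26716/7 + 280*22) = 1/(26716/7 + 6160) = 1/(69836/7) = 7/69836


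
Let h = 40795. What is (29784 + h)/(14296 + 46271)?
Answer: 70579/60567 ≈ 1.1653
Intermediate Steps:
(29784 + h)/(14296 + 46271) = (29784 + 40795)/(14296 + 46271) = 70579/60567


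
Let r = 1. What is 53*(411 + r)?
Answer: 21836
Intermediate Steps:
53*(411 + r) = 53*(411 + 1) = 53*412 = 21836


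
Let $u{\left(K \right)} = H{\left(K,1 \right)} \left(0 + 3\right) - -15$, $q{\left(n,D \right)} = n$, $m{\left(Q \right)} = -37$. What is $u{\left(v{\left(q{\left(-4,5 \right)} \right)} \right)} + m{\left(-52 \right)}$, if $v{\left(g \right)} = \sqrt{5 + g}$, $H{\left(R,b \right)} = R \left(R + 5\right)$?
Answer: $-4$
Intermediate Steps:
$H{\left(R,b \right)} = R \left(5 + R\right)$
$u{\left(K \right)} = 15 + 3 K \left(5 + K\right)$ ($u{\left(K \right)} = K \left(5 + K\right) \left(0 + 3\right) - -15 = K \left(5 + K\right) 3 + 15 = 3 K \left(5 + K\right) + 15 = 15 + 3 K \left(5 + K\right)$)
$u{\left(v{\left(q{\left(-4,5 \right)} \right)} \right)} + m{\left(-52 \right)} = \left(15 + 3 \sqrt{5 - 4} \left(5 + \sqrt{5 - 4}\right)\right) - 37 = \left(15 + 3 \sqrt{1} \left(5 + \sqrt{1}\right)\right) - 37 = \left(15 + 3 \cdot 1 \left(5 + 1\right)\right) - 37 = \left(15 + 3 \cdot 1 \cdot 6\right) - 37 = \left(15 + 18\right) - 37 = 33 - 37 = -4$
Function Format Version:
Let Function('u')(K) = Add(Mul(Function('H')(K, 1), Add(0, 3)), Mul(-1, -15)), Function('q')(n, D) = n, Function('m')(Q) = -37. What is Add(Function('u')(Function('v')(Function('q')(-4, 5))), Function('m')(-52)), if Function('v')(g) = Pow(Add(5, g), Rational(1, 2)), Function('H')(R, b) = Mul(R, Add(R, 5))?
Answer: -4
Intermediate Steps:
Function('H')(R, b) = Mul(R, Add(5, R))
Function('u')(K) = Add(15, Mul(3, K, Add(5, K))) (Function('u')(K) = Add(Mul(Mul(K, Add(5, K)), Add(0, 3)), Mul(-1, -15)) = Add(Mul(Mul(K, Add(5, K)), 3), 15) = Add(Mul(3, K, Add(5, K)), 15) = Add(15, Mul(3, K, Add(5, K))))
Add(Function('u')(Function('v')(Function('q')(-4, 5))), Function('m')(-52)) = Add(Add(15, Mul(3, Pow(Add(5, -4), Rational(1, 2)), Add(5, Pow(Add(5, -4), Rational(1, 2))))), -37) = Add(Add(15, Mul(3, Pow(1, Rational(1, 2)), Add(5, Pow(1, Rational(1, 2))))), -37) = Add(Add(15, Mul(3, 1, Add(5, 1))), -37) = Add(Add(15, Mul(3, 1, 6)), -37) = Add(Add(15, 18), -37) = Add(33, -37) = -4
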